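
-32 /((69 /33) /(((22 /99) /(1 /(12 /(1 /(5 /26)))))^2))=-140800 /34983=-4.02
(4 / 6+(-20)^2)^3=1736654408 / 27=64320533.63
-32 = -32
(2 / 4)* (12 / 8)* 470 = 705 / 2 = 352.50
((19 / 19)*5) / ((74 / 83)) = 5.61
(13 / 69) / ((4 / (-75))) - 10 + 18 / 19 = -21999 / 1748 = -12.59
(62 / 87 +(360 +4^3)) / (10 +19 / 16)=591200 / 15573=37.96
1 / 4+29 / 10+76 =79.15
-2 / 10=-1 / 5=-0.20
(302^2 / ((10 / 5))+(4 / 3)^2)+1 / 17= 6977387 / 153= 45603.84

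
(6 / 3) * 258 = 516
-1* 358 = -358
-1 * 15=-15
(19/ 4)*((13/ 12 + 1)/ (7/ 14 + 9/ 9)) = 475/ 72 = 6.60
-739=-739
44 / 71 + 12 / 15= 504 / 355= 1.42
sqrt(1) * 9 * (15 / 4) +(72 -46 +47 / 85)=20503 / 340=60.30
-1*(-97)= 97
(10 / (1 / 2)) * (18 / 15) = 24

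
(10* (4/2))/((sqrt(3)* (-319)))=-20* sqrt(3)/957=-0.04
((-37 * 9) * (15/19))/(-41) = 4995/779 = 6.41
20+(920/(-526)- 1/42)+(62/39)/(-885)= 2316153901/127084230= 18.23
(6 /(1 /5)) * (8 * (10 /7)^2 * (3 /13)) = 113.03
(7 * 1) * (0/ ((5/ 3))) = 0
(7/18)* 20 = 7.78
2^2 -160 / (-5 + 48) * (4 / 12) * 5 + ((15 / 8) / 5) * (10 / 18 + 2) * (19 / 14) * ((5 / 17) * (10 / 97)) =-8585307 / 3970792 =-2.16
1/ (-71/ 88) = -88/ 71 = -1.24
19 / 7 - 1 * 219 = -1514 / 7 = -216.29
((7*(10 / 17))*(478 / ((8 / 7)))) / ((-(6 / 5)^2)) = -1463875 / 1224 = -1195.98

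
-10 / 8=-5 / 4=-1.25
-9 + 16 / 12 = -23 / 3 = -7.67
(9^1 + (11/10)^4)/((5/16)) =104641/3125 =33.49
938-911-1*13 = 14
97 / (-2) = -97 / 2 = -48.50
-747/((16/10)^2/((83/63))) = -172225/448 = -384.43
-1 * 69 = -69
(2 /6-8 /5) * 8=-152 /15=-10.13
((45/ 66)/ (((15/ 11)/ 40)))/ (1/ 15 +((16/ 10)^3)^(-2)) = 78643200/ 496519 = 158.39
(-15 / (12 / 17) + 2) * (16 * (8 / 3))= -2464 / 3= -821.33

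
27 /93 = 9 /31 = 0.29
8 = 8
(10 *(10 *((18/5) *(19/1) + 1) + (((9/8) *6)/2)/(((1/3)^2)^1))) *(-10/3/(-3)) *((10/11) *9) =724375/11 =65852.27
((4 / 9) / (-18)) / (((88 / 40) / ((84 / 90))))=-0.01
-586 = -586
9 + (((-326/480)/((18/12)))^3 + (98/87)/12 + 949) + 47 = 1359790536337/1353024000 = 1005.00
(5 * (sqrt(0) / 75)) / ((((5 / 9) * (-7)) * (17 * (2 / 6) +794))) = 0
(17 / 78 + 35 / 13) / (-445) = -227 / 34710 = -0.01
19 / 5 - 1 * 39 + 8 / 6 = -33.87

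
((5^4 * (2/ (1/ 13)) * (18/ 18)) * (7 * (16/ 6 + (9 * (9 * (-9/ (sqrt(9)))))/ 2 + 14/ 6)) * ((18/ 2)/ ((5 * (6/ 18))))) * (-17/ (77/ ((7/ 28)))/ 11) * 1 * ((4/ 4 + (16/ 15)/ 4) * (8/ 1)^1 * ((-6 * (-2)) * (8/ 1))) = 42265454400/ 121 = 349301276.03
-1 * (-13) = 13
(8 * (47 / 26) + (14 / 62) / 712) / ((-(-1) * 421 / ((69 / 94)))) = 286324263 / 11355205264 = 0.03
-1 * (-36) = 36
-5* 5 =-25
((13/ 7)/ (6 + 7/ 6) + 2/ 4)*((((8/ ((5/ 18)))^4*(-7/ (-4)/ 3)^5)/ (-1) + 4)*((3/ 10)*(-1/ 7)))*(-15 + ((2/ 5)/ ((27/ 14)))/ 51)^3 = -3651615864489125790308089/ 716316799053515625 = -5097766.62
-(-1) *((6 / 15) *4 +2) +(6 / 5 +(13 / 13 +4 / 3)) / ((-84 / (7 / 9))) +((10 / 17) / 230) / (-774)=3.57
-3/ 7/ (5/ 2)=-6/ 35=-0.17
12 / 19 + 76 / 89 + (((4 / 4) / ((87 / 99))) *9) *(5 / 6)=982741 / 98078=10.02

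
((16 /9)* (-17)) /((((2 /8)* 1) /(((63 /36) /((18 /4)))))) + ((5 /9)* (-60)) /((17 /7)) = -83636 /1377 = -60.74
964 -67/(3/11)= 2155/3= 718.33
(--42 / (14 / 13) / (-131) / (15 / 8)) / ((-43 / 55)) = 1144 / 5633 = 0.20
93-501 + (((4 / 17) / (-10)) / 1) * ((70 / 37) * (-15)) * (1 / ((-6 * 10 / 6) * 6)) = -256639 / 629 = -408.01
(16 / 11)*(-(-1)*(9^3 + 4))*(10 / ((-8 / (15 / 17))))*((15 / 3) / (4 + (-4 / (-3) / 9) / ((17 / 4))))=-1457.22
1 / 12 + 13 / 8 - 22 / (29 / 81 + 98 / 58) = -521531 / 57720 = -9.04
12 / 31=0.39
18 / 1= 18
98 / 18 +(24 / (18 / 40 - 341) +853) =52617466 / 61299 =858.37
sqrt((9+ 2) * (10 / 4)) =sqrt(110) / 2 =5.24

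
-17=-17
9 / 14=0.64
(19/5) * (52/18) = 494/45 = 10.98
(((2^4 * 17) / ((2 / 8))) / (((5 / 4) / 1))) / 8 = 544 / 5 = 108.80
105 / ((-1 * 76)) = -105 / 76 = -1.38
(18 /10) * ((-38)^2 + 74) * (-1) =-13662 /5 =-2732.40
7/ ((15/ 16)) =112/ 15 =7.47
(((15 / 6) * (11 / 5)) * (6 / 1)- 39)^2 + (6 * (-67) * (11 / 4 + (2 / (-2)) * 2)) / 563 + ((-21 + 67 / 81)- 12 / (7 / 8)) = 1007047 / 638442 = 1.58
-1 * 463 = -463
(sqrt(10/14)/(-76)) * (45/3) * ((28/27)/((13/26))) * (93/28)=-155 * sqrt(35)/798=-1.15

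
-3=-3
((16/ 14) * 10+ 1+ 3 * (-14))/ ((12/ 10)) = -345/ 14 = -24.64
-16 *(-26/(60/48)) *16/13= 2048/5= 409.60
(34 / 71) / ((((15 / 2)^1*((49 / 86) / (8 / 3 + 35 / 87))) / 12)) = 2081888 / 504455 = 4.13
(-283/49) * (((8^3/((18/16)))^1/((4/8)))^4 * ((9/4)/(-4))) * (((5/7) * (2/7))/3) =796574184091156480/5250987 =151699896436.83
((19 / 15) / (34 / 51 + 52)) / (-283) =-19 / 223570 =-0.00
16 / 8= 2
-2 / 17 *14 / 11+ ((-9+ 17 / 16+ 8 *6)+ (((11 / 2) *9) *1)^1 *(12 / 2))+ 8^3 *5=8667563 / 2992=2896.91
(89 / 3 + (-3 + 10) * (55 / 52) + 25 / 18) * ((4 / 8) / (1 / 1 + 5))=17999 / 5616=3.20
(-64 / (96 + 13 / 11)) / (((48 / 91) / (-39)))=52052 / 1069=48.69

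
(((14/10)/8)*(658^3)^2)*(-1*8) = -568137429100201408/5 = -113627485820040281.60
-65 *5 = -325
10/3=3.33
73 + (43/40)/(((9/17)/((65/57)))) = 309095/4104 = 75.32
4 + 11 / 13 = 63 / 13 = 4.85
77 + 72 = 149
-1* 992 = -992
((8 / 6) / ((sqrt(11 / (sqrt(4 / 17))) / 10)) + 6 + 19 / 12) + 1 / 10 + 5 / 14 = 40 * 17^(3 / 4) * sqrt(22) / 561 + 3377 / 420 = 10.84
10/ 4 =5/ 2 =2.50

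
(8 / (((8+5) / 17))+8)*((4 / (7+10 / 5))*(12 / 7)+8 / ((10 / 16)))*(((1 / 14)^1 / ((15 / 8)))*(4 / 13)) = 364544 / 124215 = 2.93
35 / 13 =2.69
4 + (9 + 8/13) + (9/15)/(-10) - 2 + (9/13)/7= 4079/350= 11.65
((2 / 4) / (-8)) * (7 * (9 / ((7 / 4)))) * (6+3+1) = -45 / 2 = -22.50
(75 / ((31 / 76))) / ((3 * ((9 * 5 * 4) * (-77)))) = -95 / 21483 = -0.00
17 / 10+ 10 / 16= 2.32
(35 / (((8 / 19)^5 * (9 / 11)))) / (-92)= -35.14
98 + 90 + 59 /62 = 11715 /62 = 188.95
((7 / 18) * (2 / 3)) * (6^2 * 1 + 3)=91 / 9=10.11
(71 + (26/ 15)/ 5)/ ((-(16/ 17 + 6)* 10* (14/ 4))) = -90967/ 309750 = -0.29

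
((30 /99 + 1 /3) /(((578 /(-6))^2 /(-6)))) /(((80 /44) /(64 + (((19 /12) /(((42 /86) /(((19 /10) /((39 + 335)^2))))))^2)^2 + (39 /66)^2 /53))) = -52369150418406921235809047690908373573 /3615636247799629490395034715271987200000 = -0.01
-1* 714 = -714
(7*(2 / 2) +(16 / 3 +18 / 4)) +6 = 137 / 6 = 22.83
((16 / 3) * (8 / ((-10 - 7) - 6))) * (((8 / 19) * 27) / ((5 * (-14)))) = 4608 / 15295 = 0.30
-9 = -9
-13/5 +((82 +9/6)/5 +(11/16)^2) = 18653/1280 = 14.57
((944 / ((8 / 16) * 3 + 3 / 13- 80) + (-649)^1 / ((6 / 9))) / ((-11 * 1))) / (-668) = -4011233 / 29906360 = -0.13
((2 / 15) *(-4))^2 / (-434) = -32 / 48825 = -0.00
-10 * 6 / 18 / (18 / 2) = -10 / 27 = -0.37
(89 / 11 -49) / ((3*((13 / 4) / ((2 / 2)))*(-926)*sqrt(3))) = 100*sqrt(3) / 66209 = 0.00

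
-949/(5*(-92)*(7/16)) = 3796/805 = 4.72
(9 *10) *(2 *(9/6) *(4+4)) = 2160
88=88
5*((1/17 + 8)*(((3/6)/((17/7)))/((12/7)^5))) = 80589565/143824896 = 0.56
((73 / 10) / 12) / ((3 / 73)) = 5329 / 360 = 14.80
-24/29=-0.83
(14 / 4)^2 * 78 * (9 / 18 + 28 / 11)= 128037 / 44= 2909.93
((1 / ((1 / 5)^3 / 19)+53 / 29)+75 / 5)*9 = 624267 / 29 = 21526.45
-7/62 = -0.11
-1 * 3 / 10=-3 / 10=-0.30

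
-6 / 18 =-1 / 3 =-0.33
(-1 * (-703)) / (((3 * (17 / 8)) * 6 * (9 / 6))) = 5624 / 459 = 12.25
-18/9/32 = -1/16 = -0.06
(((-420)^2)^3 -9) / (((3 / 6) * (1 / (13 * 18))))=2568866856191995788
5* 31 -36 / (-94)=7303 / 47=155.38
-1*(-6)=6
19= 19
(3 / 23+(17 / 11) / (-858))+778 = 168911495 / 217074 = 778.13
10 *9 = 90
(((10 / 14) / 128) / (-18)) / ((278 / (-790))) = 0.00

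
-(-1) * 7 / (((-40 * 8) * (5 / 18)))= -0.08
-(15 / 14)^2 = -225 / 196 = -1.15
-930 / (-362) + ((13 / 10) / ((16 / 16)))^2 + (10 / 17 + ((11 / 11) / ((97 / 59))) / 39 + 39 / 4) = 4252457926 / 291007275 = 14.61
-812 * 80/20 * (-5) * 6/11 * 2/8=24360/11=2214.55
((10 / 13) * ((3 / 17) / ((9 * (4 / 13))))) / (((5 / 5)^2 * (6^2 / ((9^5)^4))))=2251419529454986815 / 136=16554555363639608.93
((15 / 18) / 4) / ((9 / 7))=35 / 216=0.16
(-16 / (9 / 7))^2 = 12544 / 81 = 154.86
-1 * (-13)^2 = -169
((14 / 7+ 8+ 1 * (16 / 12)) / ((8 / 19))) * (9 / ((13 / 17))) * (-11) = -181203 / 52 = -3484.67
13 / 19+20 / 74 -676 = -474557 / 703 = -675.05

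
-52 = -52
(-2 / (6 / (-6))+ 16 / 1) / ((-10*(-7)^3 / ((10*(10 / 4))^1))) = 45 / 343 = 0.13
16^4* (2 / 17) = 131072 / 17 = 7710.12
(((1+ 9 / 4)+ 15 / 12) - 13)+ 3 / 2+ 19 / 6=-3.83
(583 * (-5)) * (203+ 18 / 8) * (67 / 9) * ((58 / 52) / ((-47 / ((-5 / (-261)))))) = 801727025 / 395928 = 2024.93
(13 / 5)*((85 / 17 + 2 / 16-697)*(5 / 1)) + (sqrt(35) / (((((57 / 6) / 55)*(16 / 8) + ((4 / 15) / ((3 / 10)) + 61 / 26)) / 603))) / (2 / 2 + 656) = -71955 / 8 + 862290*sqrt(35) / 3363913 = -8992.86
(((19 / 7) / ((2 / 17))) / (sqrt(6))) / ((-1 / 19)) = -6137 * sqrt(6) / 84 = -178.96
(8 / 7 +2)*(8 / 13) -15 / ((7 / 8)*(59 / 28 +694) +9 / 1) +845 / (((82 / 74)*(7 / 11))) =29523588863 / 24598483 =1200.22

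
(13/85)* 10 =26/17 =1.53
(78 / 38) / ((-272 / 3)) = -117 / 5168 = -0.02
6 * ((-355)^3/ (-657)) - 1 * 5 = 89476655/ 219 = 408569.20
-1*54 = -54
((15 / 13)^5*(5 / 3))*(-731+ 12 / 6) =-922640625 / 371293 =-2484.94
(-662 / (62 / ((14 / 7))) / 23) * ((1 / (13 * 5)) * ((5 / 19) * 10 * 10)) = -66200 / 176111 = -0.38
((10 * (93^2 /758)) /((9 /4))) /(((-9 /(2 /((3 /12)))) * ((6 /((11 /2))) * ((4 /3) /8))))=-247.93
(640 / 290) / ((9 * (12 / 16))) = 256 / 783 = 0.33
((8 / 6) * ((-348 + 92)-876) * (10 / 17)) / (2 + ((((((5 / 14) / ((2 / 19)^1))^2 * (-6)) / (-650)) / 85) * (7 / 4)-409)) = 1318553600 / 604440591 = 2.18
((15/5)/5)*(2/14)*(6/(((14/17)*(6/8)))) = 204/245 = 0.83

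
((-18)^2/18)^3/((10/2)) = 5832/5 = 1166.40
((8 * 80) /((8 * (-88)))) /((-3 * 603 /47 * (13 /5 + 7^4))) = 1175 /119573091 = 0.00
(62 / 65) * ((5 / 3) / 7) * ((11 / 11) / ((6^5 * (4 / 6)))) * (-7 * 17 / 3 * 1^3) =-527 / 303264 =-0.00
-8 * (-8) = 64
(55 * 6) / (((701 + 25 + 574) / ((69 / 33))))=69 / 130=0.53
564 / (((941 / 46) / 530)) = 13750320 / 941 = 14612.45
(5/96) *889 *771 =1142365/32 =35698.91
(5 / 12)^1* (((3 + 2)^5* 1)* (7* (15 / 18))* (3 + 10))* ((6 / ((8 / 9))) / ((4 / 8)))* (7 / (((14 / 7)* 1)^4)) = 149296875 / 256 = 583190.92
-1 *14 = -14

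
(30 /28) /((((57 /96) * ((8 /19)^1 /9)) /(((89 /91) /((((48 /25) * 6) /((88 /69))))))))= 122375 /29302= 4.18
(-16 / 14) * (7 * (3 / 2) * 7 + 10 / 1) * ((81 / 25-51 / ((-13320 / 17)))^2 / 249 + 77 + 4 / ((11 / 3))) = -17614034421405973 / 2362305330000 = -7456.29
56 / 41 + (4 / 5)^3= 9624 / 5125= 1.88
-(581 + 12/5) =-2917/5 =-583.40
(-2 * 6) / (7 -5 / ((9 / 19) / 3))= 18 / 37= 0.49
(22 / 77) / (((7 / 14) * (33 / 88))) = 32 / 21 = 1.52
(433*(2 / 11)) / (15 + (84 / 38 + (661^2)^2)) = 8227 / 19949045846983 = 0.00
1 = 1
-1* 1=-1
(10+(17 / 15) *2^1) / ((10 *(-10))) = -46 / 375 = -0.12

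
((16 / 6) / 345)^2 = 64 / 1071225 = 0.00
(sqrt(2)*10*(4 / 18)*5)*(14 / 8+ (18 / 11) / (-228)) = 36425*sqrt(2) / 1881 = 27.39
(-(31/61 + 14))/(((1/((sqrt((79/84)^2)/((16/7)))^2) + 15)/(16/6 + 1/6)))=-31298615/15918438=-1.97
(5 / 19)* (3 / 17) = 15 / 323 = 0.05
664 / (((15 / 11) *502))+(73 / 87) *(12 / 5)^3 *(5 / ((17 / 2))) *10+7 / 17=129213307 / 1856145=69.61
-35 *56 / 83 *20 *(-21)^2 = -17287200 / 83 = -208279.52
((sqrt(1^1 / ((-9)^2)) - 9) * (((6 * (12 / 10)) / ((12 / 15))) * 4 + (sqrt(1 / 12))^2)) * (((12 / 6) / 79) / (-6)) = 8660 / 6399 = 1.35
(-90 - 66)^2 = 24336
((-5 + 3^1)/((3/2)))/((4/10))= -10/3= -3.33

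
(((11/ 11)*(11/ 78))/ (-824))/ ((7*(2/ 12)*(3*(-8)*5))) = 11/ 8998080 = 0.00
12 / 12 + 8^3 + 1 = 514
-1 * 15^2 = -225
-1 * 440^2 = -193600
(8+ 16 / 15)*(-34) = -308.27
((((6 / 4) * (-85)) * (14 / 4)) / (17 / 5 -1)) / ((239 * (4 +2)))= -2975 / 22944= -0.13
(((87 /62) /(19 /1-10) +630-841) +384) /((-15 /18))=-32207 /155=-207.79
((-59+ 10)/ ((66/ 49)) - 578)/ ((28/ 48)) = -81098/ 77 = -1053.22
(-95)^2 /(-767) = -9025 /767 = -11.77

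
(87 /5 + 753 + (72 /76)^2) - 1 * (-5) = 776.30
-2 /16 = -1 /8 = -0.12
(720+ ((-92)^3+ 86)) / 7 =-111126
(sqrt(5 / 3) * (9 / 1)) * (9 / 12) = 9 * sqrt(15) / 4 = 8.71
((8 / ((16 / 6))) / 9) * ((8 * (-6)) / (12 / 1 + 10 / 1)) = -0.73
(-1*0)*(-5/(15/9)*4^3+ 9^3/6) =0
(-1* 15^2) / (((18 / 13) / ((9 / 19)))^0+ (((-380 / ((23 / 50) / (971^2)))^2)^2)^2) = -17619971688225 / 10605630351463599701040846157135716928784839004390483067361000000000000078310985281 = -0.00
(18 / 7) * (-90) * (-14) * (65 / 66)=35100 / 11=3190.91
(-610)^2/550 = 7442/11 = 676.55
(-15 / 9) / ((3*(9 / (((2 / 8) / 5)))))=-1 / 324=-0.00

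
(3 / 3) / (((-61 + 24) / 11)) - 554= -20509 / 37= -554.30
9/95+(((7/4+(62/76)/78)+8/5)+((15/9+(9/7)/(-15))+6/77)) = 194529/38038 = 5.11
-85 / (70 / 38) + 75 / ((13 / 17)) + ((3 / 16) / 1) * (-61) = 58963 / 1456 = 40.50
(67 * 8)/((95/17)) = 9112/95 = 95.92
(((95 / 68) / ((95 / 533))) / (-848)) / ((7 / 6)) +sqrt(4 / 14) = 0.53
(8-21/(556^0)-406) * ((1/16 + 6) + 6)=-80867/16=-5054.19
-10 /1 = -10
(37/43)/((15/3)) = 37/215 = 0.17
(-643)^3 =-265847707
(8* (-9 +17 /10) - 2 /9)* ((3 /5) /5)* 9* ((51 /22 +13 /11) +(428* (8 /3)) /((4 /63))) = -142289763 /125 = -1138318.10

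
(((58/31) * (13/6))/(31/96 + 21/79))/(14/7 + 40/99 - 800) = -3628944/420366355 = -0.01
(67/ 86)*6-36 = -1347/ 43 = -31.33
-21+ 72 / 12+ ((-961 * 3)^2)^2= 69084174032706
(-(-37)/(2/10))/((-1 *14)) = -185/14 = -13.21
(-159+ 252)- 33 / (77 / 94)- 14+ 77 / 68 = 18967 / 476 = 39.85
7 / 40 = 0.18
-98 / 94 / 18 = -49 / 846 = -0.06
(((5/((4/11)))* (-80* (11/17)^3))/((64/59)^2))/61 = -1274133025/306885632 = -4.15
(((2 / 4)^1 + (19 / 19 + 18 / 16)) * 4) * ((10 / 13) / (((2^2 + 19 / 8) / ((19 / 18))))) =2660 / 1989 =1.34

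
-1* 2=-2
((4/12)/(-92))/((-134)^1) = 1/36984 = 0.00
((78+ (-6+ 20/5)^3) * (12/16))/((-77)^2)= 15/1694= 0.01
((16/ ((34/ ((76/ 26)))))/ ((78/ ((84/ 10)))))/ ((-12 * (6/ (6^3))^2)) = -229824/ 14365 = -16.00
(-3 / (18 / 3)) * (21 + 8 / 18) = -193 / 18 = -10.72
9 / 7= 1.29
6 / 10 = 3 / 5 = 0.60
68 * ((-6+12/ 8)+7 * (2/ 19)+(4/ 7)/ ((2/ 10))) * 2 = -16388/ 133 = -123.22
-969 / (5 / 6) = -5814 / 5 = -1162.80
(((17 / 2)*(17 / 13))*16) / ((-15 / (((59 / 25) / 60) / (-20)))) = 17051 / 731250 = 0.02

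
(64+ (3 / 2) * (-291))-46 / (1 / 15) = -1062.50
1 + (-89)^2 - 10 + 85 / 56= 7913.52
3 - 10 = -7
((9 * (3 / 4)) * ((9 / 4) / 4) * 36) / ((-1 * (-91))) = 2187 / 1456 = 1.50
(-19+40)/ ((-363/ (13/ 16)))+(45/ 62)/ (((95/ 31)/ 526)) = 4580783/ 36784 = 124.53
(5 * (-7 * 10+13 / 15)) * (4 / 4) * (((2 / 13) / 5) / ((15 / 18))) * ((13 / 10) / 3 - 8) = 470798 / 4875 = 96.57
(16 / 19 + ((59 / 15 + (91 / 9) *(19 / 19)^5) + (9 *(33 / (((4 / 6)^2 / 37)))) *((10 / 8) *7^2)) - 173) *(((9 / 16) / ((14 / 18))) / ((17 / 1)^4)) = 186436115847 / 14218615040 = 13.11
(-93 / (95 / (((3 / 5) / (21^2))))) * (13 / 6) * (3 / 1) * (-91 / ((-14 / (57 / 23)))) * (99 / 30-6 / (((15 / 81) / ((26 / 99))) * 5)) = -13815243 / 61985000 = -0.22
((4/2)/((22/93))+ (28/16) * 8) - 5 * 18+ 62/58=-21206/319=-66.48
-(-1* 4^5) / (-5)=-1024 / 5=-204.80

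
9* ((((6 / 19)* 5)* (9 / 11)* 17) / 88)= 20655 / 9196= 2.25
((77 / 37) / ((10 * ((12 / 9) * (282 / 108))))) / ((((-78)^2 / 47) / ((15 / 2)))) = 693 / 200096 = 0.00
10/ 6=5/ 3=1.67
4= 4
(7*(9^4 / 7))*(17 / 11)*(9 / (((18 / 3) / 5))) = 1673055 / 22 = 76047.95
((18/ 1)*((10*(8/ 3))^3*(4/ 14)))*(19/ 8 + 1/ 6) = 15616000/ 63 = 247873.02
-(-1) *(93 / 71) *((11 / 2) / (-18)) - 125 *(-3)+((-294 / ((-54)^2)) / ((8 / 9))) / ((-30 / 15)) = 22982927 / 61344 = 374.66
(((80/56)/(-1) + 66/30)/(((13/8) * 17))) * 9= 1944/7735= 0.25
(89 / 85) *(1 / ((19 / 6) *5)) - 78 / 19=-32616 / 8075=-4.04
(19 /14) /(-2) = -19 /28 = -0.68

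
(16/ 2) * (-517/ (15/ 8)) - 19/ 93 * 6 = -1026298/ 465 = -2207.09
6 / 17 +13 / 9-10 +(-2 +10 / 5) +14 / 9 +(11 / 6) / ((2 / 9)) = 109 / 68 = 1.60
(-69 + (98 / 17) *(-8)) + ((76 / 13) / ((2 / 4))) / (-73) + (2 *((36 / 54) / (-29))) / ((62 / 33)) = -1672294449 / 14503567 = -115.30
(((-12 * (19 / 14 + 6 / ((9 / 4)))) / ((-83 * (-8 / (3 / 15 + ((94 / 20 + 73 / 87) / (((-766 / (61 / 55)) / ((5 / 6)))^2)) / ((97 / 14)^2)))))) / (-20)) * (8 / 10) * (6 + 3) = 35358611381984111 / 6753233385374229600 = 0.01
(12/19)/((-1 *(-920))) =3/4370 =0.00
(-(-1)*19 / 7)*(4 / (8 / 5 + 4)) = 95 / 49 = 1.94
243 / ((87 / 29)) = 81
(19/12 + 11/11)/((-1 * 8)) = -31/96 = -0.32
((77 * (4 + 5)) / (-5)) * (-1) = 138.60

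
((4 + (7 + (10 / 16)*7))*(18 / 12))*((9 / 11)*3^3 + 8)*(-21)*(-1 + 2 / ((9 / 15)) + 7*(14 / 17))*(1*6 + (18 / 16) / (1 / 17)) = -70973873649 / 23936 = -2965151.81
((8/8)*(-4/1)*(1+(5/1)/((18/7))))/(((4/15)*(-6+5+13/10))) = -1325/9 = -147.22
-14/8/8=-7/32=-0.22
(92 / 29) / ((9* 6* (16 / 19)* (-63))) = -437 / 394632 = -0.00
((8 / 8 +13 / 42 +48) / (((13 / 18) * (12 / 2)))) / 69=2071 / 12558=0.16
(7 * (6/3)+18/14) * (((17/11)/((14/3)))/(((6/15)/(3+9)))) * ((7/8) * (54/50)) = 442017/3080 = 143.51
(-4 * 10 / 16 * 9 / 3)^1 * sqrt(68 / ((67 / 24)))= -30 * sqrt(6834) / 67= -37.02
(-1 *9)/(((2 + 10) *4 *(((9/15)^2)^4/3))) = -33.49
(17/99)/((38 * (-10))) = -17/37620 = -0.00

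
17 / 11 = 1.55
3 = 3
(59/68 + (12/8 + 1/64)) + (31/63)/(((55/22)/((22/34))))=860443/342720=2.51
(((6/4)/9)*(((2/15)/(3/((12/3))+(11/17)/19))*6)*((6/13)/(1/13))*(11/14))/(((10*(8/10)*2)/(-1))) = -3553/70910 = -0.05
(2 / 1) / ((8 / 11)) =11 / 4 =2.75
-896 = -896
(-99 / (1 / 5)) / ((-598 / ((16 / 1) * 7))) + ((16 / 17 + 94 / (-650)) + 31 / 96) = 1144632733 / 12199200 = 93.83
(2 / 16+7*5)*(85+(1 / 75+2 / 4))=3604387 / 1200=3003.66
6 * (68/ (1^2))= 408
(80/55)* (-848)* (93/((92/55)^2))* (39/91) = -65062800/3703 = -17570.29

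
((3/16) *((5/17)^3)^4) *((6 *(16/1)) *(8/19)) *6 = 210937500000/11069822507365459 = 0.00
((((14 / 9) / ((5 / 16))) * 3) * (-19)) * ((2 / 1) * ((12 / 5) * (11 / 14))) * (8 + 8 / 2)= -321024 / 25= -12840.96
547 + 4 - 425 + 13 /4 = 129.25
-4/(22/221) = -442/11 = -40.18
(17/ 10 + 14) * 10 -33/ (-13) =159.54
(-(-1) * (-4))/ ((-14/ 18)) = 5.14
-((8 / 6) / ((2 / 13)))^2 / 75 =-676 / 675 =-1.00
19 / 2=9.50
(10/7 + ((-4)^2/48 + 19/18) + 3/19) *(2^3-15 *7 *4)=-1467338/1197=-1225.85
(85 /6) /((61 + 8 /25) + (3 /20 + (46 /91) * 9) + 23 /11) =0.21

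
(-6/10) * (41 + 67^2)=-2718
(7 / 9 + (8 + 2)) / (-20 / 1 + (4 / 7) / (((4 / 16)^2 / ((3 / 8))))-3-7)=-679 / 1674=-0.41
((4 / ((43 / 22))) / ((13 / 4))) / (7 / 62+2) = 21824 / 73229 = 0.30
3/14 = 0.21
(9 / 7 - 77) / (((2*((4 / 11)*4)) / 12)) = -8745 / 28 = -312.32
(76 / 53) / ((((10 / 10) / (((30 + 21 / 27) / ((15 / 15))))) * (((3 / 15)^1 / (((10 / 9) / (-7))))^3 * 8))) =-328937500 / 119272419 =-2.76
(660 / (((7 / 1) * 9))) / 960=11 / 1008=0.01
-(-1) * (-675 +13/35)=-23612/35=-674.63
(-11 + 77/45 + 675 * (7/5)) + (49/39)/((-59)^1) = 32295334/34515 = 935.69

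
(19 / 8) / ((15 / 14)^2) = 931 / 450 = 2.07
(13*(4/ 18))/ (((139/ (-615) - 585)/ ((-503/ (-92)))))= -1340495/ 49668132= -0.03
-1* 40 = -40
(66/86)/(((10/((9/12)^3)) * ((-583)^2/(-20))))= -81/42517024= -0.00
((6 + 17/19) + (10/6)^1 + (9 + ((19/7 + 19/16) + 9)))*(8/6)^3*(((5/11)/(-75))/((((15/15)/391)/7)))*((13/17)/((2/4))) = -465188984/253935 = -1831.92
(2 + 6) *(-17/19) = -136/19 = -7.16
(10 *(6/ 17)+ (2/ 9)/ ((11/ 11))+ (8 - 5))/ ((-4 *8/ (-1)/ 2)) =1033/ 2448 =0.42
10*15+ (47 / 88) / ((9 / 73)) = 122231 / 792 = 154.33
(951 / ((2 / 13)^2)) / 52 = 12363 / 16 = 772.69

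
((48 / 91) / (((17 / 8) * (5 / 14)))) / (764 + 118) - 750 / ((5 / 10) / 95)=-23146987372 / 162435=-142500.00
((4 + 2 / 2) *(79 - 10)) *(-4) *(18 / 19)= -24840 / 19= -1307.37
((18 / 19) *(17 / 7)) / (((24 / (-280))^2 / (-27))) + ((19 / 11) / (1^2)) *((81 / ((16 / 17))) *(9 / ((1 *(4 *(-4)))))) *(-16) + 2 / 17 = -404602271 / 56848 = -7117.26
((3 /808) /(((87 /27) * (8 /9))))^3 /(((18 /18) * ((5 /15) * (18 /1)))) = 4782969 /13174314677829632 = 0.00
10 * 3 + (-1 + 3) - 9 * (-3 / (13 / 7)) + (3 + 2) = 670 / 13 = 51.54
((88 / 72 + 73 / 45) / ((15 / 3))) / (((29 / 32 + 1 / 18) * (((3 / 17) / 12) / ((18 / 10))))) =2506752 / 34625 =72.40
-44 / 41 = -1.07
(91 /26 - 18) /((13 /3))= -87 /26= -3.35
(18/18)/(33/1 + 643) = 1/676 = 0.00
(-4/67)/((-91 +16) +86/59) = 236/290713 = 0.00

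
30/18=5/3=1.67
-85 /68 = -5 /4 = -1.25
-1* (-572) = 572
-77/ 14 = -11/ 2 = -5.50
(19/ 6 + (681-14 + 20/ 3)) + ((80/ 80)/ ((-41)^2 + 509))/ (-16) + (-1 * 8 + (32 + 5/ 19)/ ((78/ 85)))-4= 6058345673/ 8654880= 699.99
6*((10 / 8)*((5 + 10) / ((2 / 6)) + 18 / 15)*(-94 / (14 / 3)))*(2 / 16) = -13959 / 16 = -872.44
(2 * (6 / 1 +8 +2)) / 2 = 16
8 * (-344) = -2752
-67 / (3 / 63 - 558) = 1407 / 11717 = 0.12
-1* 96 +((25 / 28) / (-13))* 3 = -35019 / 364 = -96.21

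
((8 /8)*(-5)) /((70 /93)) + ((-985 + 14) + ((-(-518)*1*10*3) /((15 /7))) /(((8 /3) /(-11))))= -216245 /7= -30892.14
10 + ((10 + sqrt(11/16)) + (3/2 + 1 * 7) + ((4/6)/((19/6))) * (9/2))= sqrt(11)/4 + 1119/38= 30.28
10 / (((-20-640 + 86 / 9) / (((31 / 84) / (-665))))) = 93 / 10900148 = 0.00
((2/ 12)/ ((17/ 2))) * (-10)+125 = 6365/ 51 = 124.80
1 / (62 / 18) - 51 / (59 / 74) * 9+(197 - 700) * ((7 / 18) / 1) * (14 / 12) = -158740183 / 197532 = -803.62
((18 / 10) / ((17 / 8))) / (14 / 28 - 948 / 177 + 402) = 944 / 442595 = 0.00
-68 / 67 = -1.01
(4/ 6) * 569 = 379.33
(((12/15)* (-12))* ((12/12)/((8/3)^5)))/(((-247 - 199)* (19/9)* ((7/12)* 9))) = 2187/151854080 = 0.00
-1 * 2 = -2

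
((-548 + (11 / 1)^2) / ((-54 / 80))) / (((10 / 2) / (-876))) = -110830.22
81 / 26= 3.12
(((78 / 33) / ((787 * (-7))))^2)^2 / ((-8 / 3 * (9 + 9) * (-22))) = 28561 / 890032295563614561666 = 0.00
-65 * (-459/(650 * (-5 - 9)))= -459/140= -3.28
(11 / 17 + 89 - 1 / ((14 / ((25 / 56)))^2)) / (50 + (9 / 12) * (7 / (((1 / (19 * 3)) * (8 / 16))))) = 936725119 / 6776275072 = 0.14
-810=-810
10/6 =5/3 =1.67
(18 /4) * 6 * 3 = 81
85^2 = 7225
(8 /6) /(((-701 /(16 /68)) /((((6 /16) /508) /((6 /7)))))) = -7 /18161508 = -0.00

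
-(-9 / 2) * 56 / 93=84 / 31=2.71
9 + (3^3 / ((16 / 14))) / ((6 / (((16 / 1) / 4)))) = 99 / 4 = 24.75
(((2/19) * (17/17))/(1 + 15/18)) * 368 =4416/209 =21.13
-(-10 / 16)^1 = 5 / 8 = 0.62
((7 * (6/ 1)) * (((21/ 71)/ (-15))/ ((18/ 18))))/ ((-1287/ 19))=0.01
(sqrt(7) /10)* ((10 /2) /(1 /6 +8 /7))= 21* sqrt(7) /55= 1.01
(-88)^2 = 7744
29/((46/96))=1392/23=60.52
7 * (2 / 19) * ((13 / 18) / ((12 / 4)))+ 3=1630 / 513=3.18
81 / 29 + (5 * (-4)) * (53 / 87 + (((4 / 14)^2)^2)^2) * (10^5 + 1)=-611118160287857 / 501537687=-1218489.01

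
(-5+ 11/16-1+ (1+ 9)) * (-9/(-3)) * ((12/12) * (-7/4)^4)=540225/4096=131.89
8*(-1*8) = -64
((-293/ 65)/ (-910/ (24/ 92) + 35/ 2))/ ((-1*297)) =-586/ 134008875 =-0.00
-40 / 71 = -0.56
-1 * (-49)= 49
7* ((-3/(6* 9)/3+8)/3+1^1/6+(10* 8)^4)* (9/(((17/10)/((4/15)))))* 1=185794572824/459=404781204.41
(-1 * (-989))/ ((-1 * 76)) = -989/ 76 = -13.01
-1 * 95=-95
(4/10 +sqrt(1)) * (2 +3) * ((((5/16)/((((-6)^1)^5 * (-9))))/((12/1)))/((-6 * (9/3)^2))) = -35/725594112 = -0.00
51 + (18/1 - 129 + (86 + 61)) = 87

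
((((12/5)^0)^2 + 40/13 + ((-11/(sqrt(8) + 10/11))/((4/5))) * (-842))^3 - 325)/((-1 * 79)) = 135913847839635382625811/113505347790016 - 9724794869938629425615 * sqrt(2)/8731180599232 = -377729607.88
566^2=320356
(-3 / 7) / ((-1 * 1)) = 3 / 7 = 0.43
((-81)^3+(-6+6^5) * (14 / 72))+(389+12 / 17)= -54013127 / 102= -529540.46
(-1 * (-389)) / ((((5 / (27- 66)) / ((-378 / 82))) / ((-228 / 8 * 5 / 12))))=-54479061 / 328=-166094.70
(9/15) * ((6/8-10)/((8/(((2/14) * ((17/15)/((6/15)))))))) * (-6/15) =629/5600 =0.11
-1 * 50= -50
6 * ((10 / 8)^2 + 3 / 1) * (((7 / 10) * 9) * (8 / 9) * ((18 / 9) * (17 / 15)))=8687 / 25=347.48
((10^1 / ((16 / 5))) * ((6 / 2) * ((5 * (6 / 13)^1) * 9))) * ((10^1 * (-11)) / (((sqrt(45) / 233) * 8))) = -8650125 * sqrt(5) / 208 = -92991.67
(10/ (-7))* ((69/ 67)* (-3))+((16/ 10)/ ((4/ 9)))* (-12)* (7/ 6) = -107838/ 2345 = -45.99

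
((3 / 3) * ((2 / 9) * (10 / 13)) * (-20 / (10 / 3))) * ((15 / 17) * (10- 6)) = -800 / 221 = -3.62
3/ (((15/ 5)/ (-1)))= -1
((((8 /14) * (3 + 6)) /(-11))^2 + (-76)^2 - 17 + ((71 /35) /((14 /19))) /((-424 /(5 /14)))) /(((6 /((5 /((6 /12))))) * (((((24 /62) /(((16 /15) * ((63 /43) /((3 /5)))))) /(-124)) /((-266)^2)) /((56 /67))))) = -391824226313338000 /827277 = -473631233931.73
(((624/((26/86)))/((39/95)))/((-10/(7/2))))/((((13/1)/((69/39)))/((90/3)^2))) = -473533200/2197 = -215536.28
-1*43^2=-1849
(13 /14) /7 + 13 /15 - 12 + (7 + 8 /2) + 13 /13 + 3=5879 /1470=4.00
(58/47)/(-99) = -0.01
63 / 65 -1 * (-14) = 973 / 65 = 14.97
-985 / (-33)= 985 / 33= 29.85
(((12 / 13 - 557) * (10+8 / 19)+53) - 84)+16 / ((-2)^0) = -1435047 / 247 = -5809.91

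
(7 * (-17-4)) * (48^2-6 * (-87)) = -415422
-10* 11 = -110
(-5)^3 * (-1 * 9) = 1125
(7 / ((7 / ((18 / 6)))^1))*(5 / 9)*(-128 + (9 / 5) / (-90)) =-6401 / 30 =-213.37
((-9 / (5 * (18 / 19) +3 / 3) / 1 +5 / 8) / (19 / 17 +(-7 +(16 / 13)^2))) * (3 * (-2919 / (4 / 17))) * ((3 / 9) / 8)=-117332541417 / 350139392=-335.10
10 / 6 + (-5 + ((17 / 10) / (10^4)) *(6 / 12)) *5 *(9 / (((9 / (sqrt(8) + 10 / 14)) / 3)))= -2999949 *sqrt(2) / 20000 - 8719847 / 168000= -264.03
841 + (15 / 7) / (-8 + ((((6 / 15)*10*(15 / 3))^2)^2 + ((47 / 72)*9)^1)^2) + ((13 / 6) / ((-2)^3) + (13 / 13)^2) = 463407955902713317 / 550542828090192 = 841.73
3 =3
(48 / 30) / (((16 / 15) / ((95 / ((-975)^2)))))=19 / 126750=0.00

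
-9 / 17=-0.53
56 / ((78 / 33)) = 308 / 13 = 23.69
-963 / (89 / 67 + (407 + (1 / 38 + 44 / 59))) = -144656082 / 61452613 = -2.35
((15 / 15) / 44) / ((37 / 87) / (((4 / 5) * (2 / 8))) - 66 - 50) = -87 / 435908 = -0.00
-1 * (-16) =16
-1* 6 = -6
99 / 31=3.19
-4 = -4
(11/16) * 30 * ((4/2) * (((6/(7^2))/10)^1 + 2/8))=10.82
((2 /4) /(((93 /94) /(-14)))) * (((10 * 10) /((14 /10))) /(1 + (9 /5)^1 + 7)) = -235000 /4557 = -51.57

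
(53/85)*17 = 53/5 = 10.60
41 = 41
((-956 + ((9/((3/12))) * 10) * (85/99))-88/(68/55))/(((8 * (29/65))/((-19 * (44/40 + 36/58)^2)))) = 4129389506827/364859440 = 11317.75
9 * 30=270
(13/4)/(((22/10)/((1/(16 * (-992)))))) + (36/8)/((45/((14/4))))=1221819/3491840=0.35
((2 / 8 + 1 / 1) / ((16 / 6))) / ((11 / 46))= 345 / 176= 1.96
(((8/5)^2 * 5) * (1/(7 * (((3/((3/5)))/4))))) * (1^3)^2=256/175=1.46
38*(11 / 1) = 418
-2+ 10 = 8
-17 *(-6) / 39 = 2.62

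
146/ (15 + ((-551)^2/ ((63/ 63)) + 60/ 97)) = 7081/ 14725406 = 0.00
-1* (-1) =1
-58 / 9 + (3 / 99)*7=-617 / 99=-6.23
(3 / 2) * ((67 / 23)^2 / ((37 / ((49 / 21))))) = 31423 / 39146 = 0.80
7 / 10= 0.70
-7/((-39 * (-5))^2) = -7/38025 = -0.00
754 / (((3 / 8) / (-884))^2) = 37709940736 / 9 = 4189993415.11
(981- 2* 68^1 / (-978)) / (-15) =-479777 / 7335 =-65.41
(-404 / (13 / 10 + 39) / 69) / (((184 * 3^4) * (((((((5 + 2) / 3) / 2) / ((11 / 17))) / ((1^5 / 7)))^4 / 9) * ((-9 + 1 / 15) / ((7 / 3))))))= 887244600 / 982465902097912687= 0.00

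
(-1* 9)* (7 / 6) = -21 / 2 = -10.50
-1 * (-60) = 60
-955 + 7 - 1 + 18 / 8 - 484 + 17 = -5655 / 4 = -1413.75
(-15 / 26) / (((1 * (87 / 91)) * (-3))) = 35 / 174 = 0.20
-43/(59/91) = -3913/59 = -66.32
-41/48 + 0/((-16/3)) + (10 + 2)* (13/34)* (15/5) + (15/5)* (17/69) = 256177/18768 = 13.65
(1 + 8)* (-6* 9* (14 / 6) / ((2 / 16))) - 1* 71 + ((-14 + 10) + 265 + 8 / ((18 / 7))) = -79910 / 9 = -8878.89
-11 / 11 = -1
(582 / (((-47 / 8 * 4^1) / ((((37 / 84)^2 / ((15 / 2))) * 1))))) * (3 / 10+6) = -132793 / 32900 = -4.04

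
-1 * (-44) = 44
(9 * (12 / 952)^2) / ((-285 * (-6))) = 9 / 10762360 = 0.00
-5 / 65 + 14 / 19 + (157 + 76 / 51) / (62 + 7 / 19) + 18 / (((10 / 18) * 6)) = 128392627 / 14927445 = 8.60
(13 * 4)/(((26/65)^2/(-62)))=-20150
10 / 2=5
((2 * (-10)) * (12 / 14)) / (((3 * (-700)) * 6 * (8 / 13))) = 13 / 5880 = 0.00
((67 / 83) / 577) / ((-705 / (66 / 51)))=-1474 / 573973635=-0.00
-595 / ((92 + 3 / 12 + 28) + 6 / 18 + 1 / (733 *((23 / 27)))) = -120373260 / 24395297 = -4.93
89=89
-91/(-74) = 91/74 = 1.23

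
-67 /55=-1.22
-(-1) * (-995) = -995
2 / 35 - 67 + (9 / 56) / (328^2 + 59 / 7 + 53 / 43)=-607037397303 / 9067993760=-66.94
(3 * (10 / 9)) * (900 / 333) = 1000 / 111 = 9.01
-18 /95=-0.19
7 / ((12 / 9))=21 / 4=5.25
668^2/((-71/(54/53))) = -24096096/3763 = -6403.43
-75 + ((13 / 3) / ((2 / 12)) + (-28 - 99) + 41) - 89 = -224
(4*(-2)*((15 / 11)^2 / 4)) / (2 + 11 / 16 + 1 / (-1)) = -800 / 363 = -2.20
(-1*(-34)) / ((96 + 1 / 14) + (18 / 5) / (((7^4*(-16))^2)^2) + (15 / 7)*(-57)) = -185126033713796546560 / 141955887196503654391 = -1.30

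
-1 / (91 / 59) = -59 / 91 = -0.65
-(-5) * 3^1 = 15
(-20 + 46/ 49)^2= 363.33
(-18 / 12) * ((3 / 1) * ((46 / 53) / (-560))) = 207 / 29680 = 0.01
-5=-5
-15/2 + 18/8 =-21/4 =-5.25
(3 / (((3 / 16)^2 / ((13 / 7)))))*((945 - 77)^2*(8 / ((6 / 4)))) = 5731188736 / 9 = 636798748.44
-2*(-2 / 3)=4 / 3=1.33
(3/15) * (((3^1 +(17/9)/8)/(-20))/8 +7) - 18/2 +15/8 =-5.73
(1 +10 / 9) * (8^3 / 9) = 9728 / 81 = 120.10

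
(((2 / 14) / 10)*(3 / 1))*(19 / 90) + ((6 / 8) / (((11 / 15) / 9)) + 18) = 314317 / 11550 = 27.21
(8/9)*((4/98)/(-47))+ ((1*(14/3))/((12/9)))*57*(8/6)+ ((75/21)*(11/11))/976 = 5381119241/20229552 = 266.00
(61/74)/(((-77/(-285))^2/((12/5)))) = 5945670/219373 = 27.10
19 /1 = 19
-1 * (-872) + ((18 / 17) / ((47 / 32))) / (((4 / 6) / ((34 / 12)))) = 41128 / 47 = 875.06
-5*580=-2900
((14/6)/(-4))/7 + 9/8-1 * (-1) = 49/24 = 2.04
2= 2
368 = 368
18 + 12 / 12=19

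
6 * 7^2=294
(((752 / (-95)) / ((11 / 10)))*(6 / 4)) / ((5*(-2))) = 1128 / 1045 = 1.08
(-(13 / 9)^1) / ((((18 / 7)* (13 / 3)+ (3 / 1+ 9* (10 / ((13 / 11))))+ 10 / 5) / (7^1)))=-8281 / 75591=-0.11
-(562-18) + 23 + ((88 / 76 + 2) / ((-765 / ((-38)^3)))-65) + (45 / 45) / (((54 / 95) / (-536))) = -597826 / 459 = -1302.45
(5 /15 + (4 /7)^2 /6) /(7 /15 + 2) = 285 /1813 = 0.16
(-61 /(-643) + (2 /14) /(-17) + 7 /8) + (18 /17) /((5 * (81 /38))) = 29221223 /27546120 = 1.06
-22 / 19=-1.16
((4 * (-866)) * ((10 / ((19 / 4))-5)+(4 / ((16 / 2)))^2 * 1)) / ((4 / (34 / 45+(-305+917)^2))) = 244483152827 / 285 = 857835623.95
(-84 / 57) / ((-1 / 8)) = 224 / 19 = 11.79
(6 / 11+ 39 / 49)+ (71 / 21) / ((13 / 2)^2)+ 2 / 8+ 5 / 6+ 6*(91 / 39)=6013729 / 364364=16.50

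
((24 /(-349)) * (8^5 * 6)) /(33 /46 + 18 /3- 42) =72351744 /188809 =383.20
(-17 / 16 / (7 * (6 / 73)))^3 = -1911240521 / 303464448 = -6.30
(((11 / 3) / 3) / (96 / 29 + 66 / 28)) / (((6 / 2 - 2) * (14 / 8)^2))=10208 / 144963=0.07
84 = 84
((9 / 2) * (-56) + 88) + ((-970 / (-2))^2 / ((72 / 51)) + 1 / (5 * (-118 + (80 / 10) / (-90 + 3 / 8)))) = 845618120471 / 5080200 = 166453.71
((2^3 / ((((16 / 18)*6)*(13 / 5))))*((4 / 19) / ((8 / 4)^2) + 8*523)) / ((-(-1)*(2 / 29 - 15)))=-161.67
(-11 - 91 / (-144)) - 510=-74933 / 144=-520.37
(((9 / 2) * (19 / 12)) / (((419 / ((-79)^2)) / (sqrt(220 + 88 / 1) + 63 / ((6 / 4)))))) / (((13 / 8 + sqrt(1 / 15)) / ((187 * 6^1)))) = -19158571872 * sqrt(15) / 147907-6386190624 * sqrt(1155) / 1035349 + 155663396460 * sqrt(77) / 1035349 + 466990189380 / 147907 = 3765329.11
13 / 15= 0.87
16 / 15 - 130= -1934 / 15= -128.93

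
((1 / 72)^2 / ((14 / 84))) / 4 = 1 / 3456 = 0.00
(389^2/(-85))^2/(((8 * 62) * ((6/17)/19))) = 435062855779/1264800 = 343977.59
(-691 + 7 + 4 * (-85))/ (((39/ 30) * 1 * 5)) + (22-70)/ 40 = -10318/ 65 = -158.74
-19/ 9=-2.11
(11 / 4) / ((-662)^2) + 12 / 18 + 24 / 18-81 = -138485093 / 1752976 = -79.00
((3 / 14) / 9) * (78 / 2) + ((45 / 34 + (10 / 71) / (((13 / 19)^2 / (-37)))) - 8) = -24102146 / 1427881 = -16.88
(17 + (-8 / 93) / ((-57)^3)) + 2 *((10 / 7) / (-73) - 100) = -183.04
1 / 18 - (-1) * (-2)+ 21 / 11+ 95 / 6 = 1564 / 99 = 15.80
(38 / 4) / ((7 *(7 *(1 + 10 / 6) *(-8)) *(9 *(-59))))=0.00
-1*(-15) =15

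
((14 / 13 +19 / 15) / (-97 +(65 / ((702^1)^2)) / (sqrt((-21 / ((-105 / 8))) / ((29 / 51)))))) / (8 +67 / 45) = -5997741497474688 / 2355555008087987741- 39978360 * sqrt(14790) / 2355555008087987741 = -0.00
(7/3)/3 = 0.78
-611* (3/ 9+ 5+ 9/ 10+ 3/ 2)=-70876/ 15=-4725.07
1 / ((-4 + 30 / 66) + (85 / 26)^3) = 193336 / 6069911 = 0.03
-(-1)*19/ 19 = 1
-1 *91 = -91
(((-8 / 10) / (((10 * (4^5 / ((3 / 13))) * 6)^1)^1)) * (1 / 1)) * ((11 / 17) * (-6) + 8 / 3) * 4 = 31 / 2121600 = 0.00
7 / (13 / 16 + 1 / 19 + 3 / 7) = 14896 / 2753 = 5.41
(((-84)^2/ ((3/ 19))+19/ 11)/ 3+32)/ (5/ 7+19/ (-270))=310365090/ 13387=23184.07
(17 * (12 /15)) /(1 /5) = 68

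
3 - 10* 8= -77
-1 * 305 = -305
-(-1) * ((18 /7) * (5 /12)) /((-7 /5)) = -75 /98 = -0.77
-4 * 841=-3364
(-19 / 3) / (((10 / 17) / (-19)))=6137 / 30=204.57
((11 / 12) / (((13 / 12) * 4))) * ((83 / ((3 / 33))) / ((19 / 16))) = 40172 / 247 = 162.64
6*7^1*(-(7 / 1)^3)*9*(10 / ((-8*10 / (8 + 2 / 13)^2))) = 182099043 / 169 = 1077509.13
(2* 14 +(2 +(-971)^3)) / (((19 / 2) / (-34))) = 62253903508 / 19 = 3276521237.26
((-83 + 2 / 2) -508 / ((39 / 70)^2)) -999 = -2717.55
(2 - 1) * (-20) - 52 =-72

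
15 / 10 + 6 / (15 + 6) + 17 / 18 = 172 / 63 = 2.73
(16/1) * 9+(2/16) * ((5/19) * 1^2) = 144.03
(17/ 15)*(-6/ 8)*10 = -17/ 2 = -8.50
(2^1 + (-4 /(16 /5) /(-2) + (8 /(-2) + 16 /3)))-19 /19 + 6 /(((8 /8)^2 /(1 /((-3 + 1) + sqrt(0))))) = -1 /24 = -0.04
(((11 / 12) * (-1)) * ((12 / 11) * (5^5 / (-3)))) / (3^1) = 3125 / 9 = 347.22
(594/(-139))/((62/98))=-29106/4309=-6.75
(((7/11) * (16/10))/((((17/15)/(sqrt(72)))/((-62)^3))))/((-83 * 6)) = 40039104 * sqrt(2)/15521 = 3648.21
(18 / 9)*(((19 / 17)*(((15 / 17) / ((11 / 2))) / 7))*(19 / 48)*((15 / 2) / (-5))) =-5415 / 178024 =-0.03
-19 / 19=-1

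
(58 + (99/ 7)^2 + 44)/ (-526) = -14799/ 25774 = -0.57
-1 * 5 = -5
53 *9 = 477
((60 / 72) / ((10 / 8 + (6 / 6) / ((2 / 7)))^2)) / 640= 1 / 17328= 0.00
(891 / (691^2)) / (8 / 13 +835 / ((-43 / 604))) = -0.00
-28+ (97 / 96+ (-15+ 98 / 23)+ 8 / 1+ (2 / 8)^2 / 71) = -4660373 / 156768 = -29.73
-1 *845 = -845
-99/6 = -33/2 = -16.50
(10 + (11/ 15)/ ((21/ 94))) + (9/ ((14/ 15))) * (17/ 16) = 23.53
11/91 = 0.12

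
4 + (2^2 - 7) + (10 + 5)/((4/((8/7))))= 37/7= 5.29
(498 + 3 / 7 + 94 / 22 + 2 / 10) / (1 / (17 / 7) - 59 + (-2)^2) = -3291489 / 357280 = -9.21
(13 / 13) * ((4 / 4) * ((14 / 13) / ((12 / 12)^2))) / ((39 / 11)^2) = 0.09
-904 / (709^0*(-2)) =452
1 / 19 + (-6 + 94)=1673 / 19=88.05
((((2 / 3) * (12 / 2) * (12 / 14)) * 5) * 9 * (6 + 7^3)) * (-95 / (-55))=7161480 / 77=93006.23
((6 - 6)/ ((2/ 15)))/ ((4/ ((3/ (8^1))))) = 0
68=68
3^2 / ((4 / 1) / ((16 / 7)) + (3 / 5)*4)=180 / 83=2.17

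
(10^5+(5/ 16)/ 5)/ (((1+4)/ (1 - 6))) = -1600001/ 16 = -100000.06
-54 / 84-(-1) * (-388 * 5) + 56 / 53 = -1439173 / 742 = -1939.59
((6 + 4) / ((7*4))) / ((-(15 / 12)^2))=-8 / 35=-0.23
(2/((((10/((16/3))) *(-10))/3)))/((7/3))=-24/175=-0.14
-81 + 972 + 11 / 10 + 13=905.10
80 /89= 0.90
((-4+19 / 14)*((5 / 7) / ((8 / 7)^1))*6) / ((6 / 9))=-1665 / 112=-14.87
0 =0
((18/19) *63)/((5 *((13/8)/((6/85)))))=54432/104975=0.52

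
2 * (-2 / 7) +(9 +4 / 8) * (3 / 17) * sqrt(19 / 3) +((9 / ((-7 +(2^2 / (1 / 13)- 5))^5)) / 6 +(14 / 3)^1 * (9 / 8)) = 19 * sqrt(57) / 34 +6707200021 / 1433600000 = 8.90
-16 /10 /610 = -4 /1525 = -0.00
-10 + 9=-1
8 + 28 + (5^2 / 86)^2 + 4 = 40.08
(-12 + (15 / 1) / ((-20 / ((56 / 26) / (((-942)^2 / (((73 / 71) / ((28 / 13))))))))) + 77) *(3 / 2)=5460246407 / 56002528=97.50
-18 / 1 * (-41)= 738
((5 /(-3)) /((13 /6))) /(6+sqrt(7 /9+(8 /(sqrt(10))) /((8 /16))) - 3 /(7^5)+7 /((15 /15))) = -10 /(13 * (sqrt(7 /9+8 * sqrt(10) /5)+218488 /16807)) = -0.05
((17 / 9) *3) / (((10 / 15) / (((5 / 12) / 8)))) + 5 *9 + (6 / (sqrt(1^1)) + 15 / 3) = 10837 / 192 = 56.44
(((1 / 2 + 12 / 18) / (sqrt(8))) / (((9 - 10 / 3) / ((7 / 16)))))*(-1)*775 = -37975*sqrt(2) / 2176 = -24.68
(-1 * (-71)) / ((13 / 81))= 5751 / 13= 442.38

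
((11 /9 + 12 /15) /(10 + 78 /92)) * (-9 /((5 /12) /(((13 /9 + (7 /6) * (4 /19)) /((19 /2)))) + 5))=-1382576 /6050375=-0.23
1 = 1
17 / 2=8.50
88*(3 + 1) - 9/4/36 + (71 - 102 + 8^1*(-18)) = 2831/16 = 176.94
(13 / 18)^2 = 169 / 324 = 0.52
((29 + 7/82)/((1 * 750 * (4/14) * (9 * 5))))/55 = 0.00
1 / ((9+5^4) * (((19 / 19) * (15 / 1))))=1 / 9510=0.00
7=7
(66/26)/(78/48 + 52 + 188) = 264/25129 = 0.01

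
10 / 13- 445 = -5775 / 13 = -444.23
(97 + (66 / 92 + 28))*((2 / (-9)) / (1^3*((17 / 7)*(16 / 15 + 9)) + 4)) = -202405 / 206103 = -0.98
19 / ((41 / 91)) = 1729 / 41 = 42.17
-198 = -198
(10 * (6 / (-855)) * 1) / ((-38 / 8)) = 16 / 1083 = 0.01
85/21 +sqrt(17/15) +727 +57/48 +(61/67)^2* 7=739.10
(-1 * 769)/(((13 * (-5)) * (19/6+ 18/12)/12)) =30.42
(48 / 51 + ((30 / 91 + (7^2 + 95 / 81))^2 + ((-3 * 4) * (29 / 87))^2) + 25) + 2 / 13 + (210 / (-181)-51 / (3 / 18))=382076054175071 / 167178459357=2285.44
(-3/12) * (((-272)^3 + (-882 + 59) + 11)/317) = 15871.03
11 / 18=0.61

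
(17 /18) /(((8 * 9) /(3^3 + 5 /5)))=119 /324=0.37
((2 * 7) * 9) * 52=6552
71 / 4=17.75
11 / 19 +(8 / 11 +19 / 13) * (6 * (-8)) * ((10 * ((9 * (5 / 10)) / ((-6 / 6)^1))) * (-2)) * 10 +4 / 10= -1284538701 / 13585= -94555.66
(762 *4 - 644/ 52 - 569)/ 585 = 32066/ 7605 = 4.22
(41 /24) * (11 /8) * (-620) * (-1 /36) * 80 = 349525 /108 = 3236.34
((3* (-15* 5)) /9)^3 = -15625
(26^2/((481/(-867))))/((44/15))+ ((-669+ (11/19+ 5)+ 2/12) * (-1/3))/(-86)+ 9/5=-24908831129/59853420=-416.16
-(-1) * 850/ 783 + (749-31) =563044/ 783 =719.09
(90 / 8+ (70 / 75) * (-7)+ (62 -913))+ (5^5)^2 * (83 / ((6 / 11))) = 89160105473 / 60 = 1486001757.88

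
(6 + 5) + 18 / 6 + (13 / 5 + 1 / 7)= 586 / 35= 16.74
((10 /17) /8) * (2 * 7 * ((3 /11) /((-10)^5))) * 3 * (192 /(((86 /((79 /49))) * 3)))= -711 /70358750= -0.00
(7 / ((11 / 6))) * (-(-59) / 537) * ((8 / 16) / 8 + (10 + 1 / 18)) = 601741 / 141768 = 4.24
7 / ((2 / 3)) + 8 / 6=71 / 6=11.83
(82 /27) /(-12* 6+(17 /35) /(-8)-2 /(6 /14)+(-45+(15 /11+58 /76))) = -4798640 /188973711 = -0.03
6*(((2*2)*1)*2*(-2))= -96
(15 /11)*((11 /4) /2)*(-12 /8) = -45 /16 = -2.81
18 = 18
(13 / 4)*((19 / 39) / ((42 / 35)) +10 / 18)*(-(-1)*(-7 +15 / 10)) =-275 / 16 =-17.19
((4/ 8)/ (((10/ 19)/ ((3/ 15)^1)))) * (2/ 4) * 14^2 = 931/ 50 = 18.62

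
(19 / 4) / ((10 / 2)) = 19 / 20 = 0.95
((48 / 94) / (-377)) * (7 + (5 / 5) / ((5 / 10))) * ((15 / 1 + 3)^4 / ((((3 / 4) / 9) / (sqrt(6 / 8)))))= -136048896 * sqrt(3) / 17719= -13298.92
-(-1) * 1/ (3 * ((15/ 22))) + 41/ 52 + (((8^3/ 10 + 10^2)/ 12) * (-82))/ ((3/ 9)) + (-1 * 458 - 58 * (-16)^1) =-1230055/ 468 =-2628.32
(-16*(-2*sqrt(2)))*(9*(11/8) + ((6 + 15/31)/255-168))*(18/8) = -29520351*sqrt(2)/2635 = -15843.67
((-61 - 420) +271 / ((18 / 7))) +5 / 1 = -6671 / 18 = -370.61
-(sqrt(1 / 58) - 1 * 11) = 11 - sqrt(58) / 58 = 10.87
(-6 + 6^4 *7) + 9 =9075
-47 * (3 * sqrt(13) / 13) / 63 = -47 * sqrt(13) / 273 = -0.62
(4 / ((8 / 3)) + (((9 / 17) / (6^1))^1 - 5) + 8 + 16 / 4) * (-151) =-22046 / 17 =-1296.82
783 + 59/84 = 65831/84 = 783.70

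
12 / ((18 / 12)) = 8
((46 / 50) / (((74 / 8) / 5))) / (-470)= -46 / 43475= -0.00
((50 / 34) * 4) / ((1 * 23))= 100 / 391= 0.26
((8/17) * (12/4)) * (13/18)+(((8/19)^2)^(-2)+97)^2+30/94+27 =668456251433981/40214986752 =16622.07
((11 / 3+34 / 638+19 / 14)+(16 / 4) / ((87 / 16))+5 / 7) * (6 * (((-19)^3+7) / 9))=-199733516 / 6699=-29815.42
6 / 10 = 3 / 5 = 0.60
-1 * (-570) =570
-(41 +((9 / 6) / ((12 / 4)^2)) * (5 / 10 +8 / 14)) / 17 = -1153 / 476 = -2.42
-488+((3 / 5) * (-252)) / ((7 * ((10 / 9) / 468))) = -239648 / 25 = -9585.92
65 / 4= 16.25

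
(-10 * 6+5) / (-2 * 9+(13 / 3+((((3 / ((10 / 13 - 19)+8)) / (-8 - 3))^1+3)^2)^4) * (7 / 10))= -4946984085108590419916509950 / 442040000697076929135011935561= -0.01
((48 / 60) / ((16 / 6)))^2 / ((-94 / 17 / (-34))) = 2601 / 4700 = 0.55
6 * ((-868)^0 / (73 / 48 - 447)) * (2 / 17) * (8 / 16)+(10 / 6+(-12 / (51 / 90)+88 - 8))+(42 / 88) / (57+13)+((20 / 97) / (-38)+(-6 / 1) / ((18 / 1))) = 60.16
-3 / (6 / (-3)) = 3 / 2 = 1.50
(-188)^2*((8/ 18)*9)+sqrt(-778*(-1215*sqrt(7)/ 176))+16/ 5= 9*sqrt(128370)*7^(1/ 4)/ 44+706896/ 5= 141498.41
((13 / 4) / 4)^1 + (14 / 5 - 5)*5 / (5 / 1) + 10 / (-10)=-191 / 80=-2.39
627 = 627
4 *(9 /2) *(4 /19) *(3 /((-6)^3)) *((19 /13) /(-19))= 1 /247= 0.00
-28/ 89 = -0.31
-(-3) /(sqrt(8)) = 3*sqrt(2) /4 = 1.06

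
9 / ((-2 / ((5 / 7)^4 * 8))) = -22500 / 2401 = -9.37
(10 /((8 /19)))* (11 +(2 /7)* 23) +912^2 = 23300517 /28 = 832161.32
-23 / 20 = -1.15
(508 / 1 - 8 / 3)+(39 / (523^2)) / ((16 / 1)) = 6634719541 / 13129392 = 505.33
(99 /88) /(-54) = -1 /48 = -0.02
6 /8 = 0.75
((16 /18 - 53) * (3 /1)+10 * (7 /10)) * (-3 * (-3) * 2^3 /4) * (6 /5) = -16128 /5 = -3225.60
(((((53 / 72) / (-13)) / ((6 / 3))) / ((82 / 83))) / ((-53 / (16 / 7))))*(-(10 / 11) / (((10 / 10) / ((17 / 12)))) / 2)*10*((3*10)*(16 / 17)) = -83000 / 369369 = -0.22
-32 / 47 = -0.68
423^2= 178929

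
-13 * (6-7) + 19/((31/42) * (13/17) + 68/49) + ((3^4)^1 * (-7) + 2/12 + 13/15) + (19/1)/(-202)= -8031396029/14781855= -543.33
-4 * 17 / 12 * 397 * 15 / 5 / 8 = -6749 / 8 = -843.62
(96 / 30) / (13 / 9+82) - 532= -1997516 / 3755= -531.96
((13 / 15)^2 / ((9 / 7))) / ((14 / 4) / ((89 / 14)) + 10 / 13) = 0.44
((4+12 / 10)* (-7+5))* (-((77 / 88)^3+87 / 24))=28587 / 640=44.67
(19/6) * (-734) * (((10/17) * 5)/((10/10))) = -348650/51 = -6836.27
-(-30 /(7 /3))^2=-8100 /49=-165.31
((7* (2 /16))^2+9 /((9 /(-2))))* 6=-237 /32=-7.41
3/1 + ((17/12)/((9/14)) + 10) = 821/54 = 15.20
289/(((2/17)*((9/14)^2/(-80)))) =-38517920/81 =-475529.88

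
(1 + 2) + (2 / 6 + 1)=13 / 3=4.33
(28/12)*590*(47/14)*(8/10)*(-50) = -554600/3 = -184866.67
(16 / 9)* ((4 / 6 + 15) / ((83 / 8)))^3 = 850518016 / 138944241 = 6.12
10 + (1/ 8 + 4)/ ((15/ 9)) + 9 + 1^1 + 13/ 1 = 1419/ 40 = 35.48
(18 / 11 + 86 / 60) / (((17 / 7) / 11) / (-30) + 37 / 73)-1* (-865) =73375728 / 84229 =871.15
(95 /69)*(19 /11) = 1805 /759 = 2.38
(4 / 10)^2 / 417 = 4 / 10425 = 0.00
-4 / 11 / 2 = -0.18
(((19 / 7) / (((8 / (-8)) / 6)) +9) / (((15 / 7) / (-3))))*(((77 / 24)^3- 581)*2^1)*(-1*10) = 128778587 / 1152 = 111786.97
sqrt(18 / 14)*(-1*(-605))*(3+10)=23595*sqrt(7) / 7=8918.07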